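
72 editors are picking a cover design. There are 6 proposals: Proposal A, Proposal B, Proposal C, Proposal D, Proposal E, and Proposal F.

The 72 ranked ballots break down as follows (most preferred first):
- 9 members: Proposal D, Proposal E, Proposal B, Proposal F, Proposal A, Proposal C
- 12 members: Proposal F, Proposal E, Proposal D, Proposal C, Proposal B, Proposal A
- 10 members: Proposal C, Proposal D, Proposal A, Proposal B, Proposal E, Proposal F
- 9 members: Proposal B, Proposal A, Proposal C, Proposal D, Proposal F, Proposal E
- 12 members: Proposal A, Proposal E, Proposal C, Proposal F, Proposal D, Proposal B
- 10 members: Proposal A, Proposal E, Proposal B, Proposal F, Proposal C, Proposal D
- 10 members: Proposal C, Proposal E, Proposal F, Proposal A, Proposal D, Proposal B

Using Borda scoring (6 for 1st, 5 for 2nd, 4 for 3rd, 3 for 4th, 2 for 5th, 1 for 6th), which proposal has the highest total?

Proposal A: 9×2 + 12×1 + 10×4 + 9×5 + 12×6 + 10×6 + 10×3 = 277
Proposal B: 9×4 + 12×2 + 10×3 + 9×6 + 12×1 + 10×4 + 10×1 = 206
Proposal C: 9×1 + 12×3 + 10×6 + 9×4 + 12×4 + 10×2 + 10×6 = 269
Proposal D: 9×6 + 12×4 + 10×5 + 9×3 + 12×2 + 10×1 + 10×2 = 233
Proposal E: 9×5 + 12×5 + 10×2 + 9×1 + 12×5 + 10×5 + 10×5 = 294
Proposal F: 9×3 + 12×6 + 10×1 + 9×2 + 12×3 + 10×3 + 10×4 = 233

Proposal E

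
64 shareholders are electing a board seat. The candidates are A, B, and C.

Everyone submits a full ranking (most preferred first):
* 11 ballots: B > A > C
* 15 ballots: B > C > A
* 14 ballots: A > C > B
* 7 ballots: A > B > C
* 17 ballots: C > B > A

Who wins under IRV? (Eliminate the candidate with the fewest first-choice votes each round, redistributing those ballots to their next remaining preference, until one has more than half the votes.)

Round 1: A 21, B 26, C 17. C eliminated.
Round 2: A 21, B 43. B has a majority (≥33).

B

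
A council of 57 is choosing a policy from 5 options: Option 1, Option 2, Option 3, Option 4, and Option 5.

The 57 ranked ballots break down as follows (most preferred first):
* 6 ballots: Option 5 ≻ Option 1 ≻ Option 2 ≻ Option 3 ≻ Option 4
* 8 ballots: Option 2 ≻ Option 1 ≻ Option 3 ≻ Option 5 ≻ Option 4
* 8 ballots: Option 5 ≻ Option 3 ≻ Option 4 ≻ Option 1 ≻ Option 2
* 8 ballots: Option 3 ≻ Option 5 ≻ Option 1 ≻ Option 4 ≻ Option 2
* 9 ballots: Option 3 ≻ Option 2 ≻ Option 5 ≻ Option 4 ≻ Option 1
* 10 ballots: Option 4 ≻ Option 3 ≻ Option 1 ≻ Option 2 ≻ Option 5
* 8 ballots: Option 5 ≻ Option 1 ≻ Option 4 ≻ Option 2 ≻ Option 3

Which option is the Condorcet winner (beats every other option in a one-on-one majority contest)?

Option 3 vs Option 1: 35–22
Option 3 vs Option 2: 35–22
Option 3 vs Option 4: 39–18
Option 3 vs Option 5: 35–22
Option 3 beats every other option.

Option 3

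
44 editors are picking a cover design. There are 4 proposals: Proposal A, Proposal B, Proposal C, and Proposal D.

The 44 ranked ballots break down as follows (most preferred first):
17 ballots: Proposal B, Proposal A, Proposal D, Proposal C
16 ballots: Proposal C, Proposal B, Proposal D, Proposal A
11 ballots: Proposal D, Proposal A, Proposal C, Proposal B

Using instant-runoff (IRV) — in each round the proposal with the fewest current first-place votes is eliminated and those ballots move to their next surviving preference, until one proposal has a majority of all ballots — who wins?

Round 1: Proposal A 0, Proposal B 17, Proposal C 16, Proposal D 11. Proposal A eliminated.
Round 2: Proposal B 17, Proposal C 16, Proposal D 11. Proposal D eliminated.
Round 3: Proposal B 17, Proposal C 27. Proposal C has a majority (≥23).

Proposal C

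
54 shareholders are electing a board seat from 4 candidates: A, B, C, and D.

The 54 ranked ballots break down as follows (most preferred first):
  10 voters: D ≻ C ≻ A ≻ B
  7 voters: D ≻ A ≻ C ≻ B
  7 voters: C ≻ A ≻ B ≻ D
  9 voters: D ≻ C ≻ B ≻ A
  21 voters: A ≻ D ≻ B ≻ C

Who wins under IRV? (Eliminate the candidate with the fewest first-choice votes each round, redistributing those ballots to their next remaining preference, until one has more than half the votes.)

A

Round 1: A 21, B 0, C 7, D 26. B eliminated.
Round 2: A 21, C 7, D 26. C eliminated.
Round 3: A 28, D 26. A has a majority (≥28).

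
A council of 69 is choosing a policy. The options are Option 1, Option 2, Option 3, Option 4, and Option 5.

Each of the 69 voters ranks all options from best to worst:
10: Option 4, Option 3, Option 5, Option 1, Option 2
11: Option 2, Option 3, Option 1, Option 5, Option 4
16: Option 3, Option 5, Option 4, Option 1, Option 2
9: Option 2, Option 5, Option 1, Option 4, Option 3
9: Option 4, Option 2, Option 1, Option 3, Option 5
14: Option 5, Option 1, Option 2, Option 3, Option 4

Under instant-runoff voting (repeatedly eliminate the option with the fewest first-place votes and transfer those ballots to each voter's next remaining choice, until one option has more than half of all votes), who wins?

Round 1: Option 1 0, Option 2 20, Option 3 16, Option 4 19, Option 5 14. Option 1 eliminated.
Round 2: Option 2 20, Option 3 16, Option 4 19, Option 5 14. Option 5 eliminated.
Round 3: Option 2 34, Option 3 16, Option 4 19. Option 3 eliminated.
Round 4: Option 2 34, Option 4 35. Option 4 has a majority (≥35).

Option 4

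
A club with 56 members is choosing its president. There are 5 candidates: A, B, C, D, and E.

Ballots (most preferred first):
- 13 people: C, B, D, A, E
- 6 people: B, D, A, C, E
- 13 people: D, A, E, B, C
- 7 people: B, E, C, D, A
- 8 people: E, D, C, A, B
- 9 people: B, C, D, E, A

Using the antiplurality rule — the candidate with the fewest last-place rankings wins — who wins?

Last-place votes: A 16, B 8, C 13, D 0, E 19.

D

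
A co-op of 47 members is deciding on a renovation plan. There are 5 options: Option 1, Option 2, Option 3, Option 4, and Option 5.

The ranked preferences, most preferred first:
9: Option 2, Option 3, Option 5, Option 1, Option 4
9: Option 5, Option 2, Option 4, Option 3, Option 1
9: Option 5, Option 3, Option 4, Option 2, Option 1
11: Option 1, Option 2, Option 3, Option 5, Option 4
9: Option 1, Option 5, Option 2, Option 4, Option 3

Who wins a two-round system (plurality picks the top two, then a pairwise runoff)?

Option 5

Round 1 first-place votes: Option 1 20, Option 2 9, Option 3 0, Option 4 0, Option 5 18. Option 1 and Option 5 advance.
Runoff: Option 1 is ranked above Option 5 on 20 ballots, Option 5 above Option 1 on 27.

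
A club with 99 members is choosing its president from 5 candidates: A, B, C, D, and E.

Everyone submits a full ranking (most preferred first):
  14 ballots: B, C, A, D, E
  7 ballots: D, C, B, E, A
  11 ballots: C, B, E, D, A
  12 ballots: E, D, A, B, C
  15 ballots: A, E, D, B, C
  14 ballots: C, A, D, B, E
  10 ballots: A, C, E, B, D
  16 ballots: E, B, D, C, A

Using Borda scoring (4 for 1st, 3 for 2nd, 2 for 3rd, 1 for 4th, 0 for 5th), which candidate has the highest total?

C

A: 14×2 + 7×0 + 11×0 + 12×2 + 15×4 + 14×3 + 10×4 + 16×0 = 194
B: 14×4 + 7×2 + 11×3 + 12×1 + 15×1 + 14×1 + 10×1 + 16×3 = 202
C: 14×3 + 7×3 + 11×4 + 12×0 + 15×0 + 14×4 + 10×3 + 16×1 = 209
D: 14×1 + 7×4 + 11×1 + 12×3 + 15×2 + 14×2 + 10×0 + 16×2 = 179
E: 14×0 + 7×1 + 11×2 + 12×4 + 15×3 + 14×0 + 10×2 + 16×4 = 206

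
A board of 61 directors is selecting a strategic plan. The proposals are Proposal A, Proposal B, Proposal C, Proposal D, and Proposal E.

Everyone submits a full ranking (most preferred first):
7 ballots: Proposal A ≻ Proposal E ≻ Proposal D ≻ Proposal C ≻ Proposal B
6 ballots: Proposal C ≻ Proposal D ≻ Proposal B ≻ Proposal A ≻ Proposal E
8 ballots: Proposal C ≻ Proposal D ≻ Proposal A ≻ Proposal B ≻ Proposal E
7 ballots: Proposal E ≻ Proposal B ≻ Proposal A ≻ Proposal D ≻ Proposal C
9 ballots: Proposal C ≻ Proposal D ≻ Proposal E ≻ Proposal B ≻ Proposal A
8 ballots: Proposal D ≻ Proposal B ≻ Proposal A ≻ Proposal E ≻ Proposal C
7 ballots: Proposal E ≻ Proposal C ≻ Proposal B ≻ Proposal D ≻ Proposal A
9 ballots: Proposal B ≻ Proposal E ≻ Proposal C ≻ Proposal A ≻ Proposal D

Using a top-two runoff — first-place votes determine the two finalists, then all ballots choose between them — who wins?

Proposal E

Round 1 first-place votes: Proposal A 7, Proposal B 9, Proposal C 23, Proposal D 8, Proposal E 14. Proposal C and Proposal E advance.
Runoff: Proposal C is ranked above Proposal E on 23 ballots, Proposal E above Proposal C on 38.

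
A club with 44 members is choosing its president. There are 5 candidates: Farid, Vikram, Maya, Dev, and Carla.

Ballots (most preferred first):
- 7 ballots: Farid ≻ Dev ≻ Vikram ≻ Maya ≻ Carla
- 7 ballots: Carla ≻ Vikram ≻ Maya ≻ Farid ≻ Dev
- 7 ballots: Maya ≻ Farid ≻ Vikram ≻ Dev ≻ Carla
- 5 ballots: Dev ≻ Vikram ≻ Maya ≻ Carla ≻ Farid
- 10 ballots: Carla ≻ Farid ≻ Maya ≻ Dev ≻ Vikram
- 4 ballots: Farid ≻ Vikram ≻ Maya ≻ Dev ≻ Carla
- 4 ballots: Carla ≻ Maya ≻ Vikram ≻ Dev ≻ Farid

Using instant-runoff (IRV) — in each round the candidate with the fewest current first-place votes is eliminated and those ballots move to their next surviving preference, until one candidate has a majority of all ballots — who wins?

Maya

Round 1: Farid 11, Vikram 0, Maya 7, Dev 5, Carla 21. Vikram eliminated.
Round 2: Farid 11, Maya 7, Dev 5, Carla 21. Dev eliminated.
Round 3: Farid 11, Maya 12, Carla 21. Farid eliminated.
Round 4: Maya 23, Carla 21. Maya has a majority (≥23).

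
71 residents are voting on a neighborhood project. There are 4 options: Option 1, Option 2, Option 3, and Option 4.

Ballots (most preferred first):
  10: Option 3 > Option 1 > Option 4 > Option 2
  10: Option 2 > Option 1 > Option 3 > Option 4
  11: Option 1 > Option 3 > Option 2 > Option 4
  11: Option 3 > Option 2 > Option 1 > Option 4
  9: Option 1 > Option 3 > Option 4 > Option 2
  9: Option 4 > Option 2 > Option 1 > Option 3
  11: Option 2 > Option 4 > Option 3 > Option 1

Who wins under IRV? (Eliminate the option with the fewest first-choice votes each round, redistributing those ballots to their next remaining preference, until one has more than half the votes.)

Option 3

Round 1: Option 1 20, Option 2 21, Option 3 21, Option 4 9. Option 4 eliminated.
Round 2: Option 1 20, Option 2 30, Option 3 21. Option 1 eliminated.
Round 3: Option 2 30, Option 3 41. Option 3 has a majority (≥36).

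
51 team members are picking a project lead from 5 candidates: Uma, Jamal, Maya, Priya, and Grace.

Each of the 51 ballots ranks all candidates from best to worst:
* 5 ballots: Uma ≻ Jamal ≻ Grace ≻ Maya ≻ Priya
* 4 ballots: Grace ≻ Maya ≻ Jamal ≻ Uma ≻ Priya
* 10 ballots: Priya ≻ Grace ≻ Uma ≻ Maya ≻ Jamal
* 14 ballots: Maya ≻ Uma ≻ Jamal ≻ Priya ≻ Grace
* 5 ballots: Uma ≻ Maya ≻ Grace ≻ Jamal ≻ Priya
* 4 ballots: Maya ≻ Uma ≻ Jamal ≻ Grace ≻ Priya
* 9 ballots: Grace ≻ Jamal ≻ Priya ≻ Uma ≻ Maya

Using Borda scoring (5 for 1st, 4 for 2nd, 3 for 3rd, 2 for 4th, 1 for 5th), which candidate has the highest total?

Uma: 5×5 + 4×2 + 10×3 + 14×4 + 5×5 + 4×4 + 9×2 = 178
Jamal: 5×4 + 4×3 + 10×1 + 14×3 + 5×2 + 4×3 + 9×4 = 142
Maya: 5×2 + 4×4 + 10×2 + 14×5 + 5×4 + 4×5 + 9×1 = 165
Priya: 5×1 + 4×1 + 10×5 + 14×2 + 5×1 + 4×1 + 9×3 = 123
Grace: 5×3 + 4×5 + 10×4 + 14×1 + 5×3 + 4×2 + 9×5 = 157

Uma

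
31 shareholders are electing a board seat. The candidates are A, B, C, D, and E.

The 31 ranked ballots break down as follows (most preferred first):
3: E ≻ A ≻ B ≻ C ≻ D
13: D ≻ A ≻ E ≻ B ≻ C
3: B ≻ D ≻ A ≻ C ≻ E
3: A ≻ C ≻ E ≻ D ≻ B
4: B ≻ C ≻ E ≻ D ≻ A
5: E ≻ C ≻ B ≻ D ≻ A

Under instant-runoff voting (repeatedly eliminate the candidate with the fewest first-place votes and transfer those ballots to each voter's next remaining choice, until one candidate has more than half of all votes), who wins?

D

Round 1: A 3, B 7, C 0, D 13, E 8. C eliminated.
Round 2: A 3, B 7, D 13, E 8. A eliminated.
Round 3: B 7, D 13, E 11. B eliminated.
Round 4: D 16, E 15. D has a majority (≥16).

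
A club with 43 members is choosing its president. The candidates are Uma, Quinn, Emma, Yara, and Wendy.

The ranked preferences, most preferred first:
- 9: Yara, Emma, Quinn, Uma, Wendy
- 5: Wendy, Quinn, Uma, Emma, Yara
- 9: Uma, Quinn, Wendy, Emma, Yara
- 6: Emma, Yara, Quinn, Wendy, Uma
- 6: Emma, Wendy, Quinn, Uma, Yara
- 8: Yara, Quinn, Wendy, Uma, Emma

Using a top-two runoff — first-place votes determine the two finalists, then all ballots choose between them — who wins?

Round 1 first-place votes: Uma 9, Quinn 0, Emma 12, Yara 17, Wendy 5. Yara and Emma advance.
Runoff: Yara is ranked above Emma on 17 ballots, Emma above Yara on 26.

Emma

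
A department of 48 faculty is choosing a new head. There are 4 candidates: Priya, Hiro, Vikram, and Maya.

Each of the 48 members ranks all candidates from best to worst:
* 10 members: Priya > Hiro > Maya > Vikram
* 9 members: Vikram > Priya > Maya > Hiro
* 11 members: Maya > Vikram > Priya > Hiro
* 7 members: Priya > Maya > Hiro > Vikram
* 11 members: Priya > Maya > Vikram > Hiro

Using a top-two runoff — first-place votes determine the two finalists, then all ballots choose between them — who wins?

Priya

Round 1 first-place votes: Priya 28, Hiro 0, Vikram 9, Maya 11. Priya and Maya advance.
Runoff: Priya is ranked above Maya on 37 ballots, Maya above Priya on 11.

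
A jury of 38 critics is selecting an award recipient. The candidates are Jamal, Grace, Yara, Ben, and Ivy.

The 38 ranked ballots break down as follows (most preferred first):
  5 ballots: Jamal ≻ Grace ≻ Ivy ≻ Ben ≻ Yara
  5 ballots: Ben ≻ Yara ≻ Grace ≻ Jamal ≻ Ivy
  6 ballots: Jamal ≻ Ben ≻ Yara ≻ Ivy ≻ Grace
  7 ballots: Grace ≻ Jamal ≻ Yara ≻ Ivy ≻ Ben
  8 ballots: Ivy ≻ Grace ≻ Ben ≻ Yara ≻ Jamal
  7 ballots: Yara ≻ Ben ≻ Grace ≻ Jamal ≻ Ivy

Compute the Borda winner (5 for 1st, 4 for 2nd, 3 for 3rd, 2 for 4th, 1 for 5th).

Grace

Jamal: 5×5 + 5×2 + 6×5 + 7×4 + 8×1 + 7×2 = 115
Grace: 5×4 + 5×3 + 6×1 + 7×5 + 8×4 + 7×3 = 129
Yara: 5×1 + 5×4 + 6×3 + 7×3 + 8×2 + 7×5 = 115
Ben: 5×2 + 5×5 + 6×4 + 7×1 + 8×3 + 7×4 = 118
Ivy: 5×3 + 5×1 + 6×2 + 7×2 + 8×5 + 7×1 = 93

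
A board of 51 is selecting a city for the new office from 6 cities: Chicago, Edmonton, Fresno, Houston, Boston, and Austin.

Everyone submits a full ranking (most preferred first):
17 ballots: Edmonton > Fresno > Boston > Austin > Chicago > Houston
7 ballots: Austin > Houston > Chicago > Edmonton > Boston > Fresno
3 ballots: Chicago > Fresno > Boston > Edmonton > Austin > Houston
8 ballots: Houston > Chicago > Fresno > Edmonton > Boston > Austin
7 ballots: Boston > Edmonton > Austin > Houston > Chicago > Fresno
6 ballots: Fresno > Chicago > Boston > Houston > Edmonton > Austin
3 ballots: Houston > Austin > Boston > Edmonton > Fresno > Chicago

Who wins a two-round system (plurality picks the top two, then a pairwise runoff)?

Edmonton

Round 1 first-place votes: Chicago 3, Edmonton 17, Fresno 6, Houston 11, Boston 7, Austin 7. Edmonton and Houston advance.
Runoff: Edmonton is ranked above Houston on 27 ballots, Houston above Edmonton on 24.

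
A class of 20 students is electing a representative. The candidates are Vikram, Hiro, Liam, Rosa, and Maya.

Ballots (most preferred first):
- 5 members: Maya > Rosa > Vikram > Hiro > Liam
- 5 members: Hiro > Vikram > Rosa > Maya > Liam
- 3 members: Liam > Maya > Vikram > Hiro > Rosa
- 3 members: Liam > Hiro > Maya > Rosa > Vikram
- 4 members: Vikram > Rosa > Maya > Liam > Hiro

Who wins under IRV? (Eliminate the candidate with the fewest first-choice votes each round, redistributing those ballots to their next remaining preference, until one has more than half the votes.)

Maya

Round 1: Vikram 4, Hiro 5, Liam 6, Rosa 0, Maya 5. Rosa eliminated.
Round 2: Vikram 4, Hiro 5, Liam 6, Maya 5. Vikram eliminated.
Round 3: Hiro 5, Liam 6, Maya 9. Hiro eliminated.
Round 4: Liam 6, Maya 14. Maya has a majority (≥11).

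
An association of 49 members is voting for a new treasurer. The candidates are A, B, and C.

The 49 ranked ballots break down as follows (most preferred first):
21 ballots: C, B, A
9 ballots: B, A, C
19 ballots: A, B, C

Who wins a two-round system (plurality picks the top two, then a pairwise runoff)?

A

Round 1 first-place votes: A 19, B 9, C 21. C and A advance.
Runoff: C is ranked above A on 21 ballots, A above C on 28.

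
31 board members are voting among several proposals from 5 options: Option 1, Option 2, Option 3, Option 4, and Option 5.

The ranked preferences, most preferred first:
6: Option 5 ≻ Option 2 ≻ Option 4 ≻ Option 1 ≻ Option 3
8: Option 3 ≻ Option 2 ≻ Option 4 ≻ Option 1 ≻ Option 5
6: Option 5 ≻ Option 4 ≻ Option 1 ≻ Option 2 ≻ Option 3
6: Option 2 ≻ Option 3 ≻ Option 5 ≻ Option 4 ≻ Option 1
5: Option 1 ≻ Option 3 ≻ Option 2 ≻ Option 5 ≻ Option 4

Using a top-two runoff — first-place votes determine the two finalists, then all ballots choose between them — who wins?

Option 3

Round 1 first-place votes: Option 1 5, Option 2 6, Option 3 8, Option 4 0, Option 5 12. Option 5 and Option 3 advance.
Runoff: Option 5 is ranked above Option 3 on 12 ballots, Option 3 above Option 5 on 19.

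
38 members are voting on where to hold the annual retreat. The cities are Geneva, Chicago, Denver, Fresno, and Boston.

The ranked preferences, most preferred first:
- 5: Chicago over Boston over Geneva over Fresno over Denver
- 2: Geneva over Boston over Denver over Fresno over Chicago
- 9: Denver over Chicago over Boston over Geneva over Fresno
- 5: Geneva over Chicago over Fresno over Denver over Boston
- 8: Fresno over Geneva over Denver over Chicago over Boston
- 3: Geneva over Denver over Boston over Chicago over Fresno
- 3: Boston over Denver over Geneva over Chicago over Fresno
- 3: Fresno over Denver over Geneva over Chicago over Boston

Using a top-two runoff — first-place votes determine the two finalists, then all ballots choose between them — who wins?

Geneva

Round 1 first-place votes: Geneva 10, Chicago 5, Denver 9, Fresno 11, Boston 3. Fresno and Geneva advance.
Runoff: Fresno is ranked above Geneva on 11 ballots, Geneva above Fresno on 27.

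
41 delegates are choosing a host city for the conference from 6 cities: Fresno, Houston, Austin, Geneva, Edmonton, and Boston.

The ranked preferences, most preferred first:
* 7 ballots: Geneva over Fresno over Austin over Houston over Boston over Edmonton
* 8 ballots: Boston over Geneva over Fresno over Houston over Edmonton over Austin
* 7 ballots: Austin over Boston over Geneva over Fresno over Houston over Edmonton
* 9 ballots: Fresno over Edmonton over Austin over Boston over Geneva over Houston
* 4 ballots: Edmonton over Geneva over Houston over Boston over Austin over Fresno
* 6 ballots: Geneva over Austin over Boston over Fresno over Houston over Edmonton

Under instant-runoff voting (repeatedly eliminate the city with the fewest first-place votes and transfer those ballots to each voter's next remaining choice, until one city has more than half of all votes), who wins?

Boston

Round 1: Fresno 9, Houston 0, Austin 7, Geneva 13, Edmonton 4, Boston 8. Houston eliminated.
Round 2: Fresno 9, Austin 7, Geneva 13, Edmonton 4, Boston 8. Edmonton eliminated.
Round 3: Fresno 9, Austin 7, Geneva 17, Boston 8. Austin eliminated.
Round 4: Fresno 9, Geneva 17, Boston 15. Fresno eliminated.
Round 5: Geneva 17, Boston 24. Boston has a majority (≥21).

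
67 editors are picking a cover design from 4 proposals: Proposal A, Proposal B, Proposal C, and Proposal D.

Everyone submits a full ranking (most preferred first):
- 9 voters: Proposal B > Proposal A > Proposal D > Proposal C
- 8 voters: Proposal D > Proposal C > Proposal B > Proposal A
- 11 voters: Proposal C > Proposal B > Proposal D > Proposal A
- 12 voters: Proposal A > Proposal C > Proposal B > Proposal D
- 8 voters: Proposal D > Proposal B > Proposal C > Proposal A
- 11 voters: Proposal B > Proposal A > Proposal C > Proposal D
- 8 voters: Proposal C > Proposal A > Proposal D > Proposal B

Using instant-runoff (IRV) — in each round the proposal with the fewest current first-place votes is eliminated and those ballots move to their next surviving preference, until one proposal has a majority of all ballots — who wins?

Round 1: Proposal A 12, Proposal B 20, Proposal C 19, Proposal D 16. Proposal A eliminated.
Round 2: Proposal B 20, Proposal C 31, Proposal D 16. Proposal D eliminated.
Round 3: Proposal B 28, Proposal C 39. Proposal C has a majority (≥34).

Proposal C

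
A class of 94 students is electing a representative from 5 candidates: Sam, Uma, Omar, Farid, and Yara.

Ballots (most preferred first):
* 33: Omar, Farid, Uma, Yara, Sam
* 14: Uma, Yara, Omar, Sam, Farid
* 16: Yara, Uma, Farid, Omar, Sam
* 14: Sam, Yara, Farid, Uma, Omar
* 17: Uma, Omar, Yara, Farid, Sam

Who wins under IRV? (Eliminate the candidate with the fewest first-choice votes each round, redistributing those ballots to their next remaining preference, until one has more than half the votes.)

Uma

Round 1: Sam 14, Uma 31, Omar 33, Farid 0, Yara 16. Farid eliminated.
Round 2: Sam 14, Uma 31, Omar 33, Yara 16. Sam eliminated.
Round 3: Uma 31, Omar 33, Yara 30. Yara eliminated.
Round 4: Uma 61, Omar 33. Uma has a majority (≥48).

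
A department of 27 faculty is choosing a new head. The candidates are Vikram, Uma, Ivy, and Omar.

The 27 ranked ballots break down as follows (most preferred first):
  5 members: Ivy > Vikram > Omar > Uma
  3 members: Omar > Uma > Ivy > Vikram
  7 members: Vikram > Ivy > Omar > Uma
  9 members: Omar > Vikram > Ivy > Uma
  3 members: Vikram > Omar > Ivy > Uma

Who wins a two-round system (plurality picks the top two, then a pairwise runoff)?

Round 1 first-place votes: Vikram 10, Uma 0, Ivy 5, Omar 12. Omar and Vikram advance.
Runoff: Omar is ranked above Vikram on 12 ballots, Vikram above Omar on 15.

Vikram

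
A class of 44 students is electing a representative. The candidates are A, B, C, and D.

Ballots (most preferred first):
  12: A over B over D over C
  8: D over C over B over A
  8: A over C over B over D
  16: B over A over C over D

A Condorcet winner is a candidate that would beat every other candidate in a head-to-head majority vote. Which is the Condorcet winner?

B

B vs A: 24–20
B vs C: 28–16
B vs D: 36–8
B beats every other candidate.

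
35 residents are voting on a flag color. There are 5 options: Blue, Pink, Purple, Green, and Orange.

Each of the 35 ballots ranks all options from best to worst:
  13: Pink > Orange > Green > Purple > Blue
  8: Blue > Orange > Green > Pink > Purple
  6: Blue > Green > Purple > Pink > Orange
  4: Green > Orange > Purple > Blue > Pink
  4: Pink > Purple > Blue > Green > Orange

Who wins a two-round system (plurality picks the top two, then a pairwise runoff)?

Blue

Round 1 first-place votes: Blue 14, Pink 17, Purple 0, Green 4, Orange 0. Pink and Blue advance.
Runoff: Pink is ranked above Blue on 17 ballots, Blue above Pink on 18.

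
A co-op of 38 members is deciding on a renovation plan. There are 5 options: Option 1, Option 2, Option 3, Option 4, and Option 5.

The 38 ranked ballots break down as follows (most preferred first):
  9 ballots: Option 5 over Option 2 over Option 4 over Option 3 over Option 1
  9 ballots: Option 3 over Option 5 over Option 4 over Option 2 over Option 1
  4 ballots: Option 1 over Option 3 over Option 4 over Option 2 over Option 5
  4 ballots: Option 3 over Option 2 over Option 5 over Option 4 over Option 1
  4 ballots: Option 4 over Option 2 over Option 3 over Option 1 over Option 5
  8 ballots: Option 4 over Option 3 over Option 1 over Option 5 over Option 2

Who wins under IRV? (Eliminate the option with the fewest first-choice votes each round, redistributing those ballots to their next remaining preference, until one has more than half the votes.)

Round 1: Option 1 4, Option 2 0, Option 3 13, Option 4 12, Option 5 9. Option 2 eliminated.
Round 2: Option 1 4, Option 3 13, Option 4 12, Option 5 9. Option 1 eliminated.
Round 3: Option 3 17, Option 4 12, Option 5 9. Option 5 eliminated.
Round 4: Option 3 17, Option 4 21. Option 4 has a majority (≥20).

Option 4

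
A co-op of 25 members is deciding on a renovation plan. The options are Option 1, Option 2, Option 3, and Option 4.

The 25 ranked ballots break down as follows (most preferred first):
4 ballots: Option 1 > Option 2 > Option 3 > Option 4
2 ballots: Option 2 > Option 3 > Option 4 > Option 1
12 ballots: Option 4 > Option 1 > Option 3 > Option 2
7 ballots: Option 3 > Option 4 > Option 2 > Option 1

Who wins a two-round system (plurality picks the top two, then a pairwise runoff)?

Option 3

Round 1 first-place votes: Option 1 4, Option 2 2, Option 3 7, Option 4 12. Option 4 and Option 3 advance.
Runoff: Option 4 is ranked above Option 3 on 12 ballots, Option 3 above Option 4 on 13.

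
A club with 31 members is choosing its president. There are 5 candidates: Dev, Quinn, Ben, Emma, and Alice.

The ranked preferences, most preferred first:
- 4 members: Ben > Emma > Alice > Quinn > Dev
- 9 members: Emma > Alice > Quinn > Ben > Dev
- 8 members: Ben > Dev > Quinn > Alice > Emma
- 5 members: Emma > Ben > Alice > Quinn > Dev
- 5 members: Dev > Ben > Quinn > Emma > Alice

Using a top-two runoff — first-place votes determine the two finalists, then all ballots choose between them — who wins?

Round 1 first-place votes: Dev 5, Quinn 0, Ben 12, Emma 14, Alice 0. Emma and Ben advance.
Runoff: Emma is ranked above Ben on 14 ballots, Ben above Emma on 17.

Ben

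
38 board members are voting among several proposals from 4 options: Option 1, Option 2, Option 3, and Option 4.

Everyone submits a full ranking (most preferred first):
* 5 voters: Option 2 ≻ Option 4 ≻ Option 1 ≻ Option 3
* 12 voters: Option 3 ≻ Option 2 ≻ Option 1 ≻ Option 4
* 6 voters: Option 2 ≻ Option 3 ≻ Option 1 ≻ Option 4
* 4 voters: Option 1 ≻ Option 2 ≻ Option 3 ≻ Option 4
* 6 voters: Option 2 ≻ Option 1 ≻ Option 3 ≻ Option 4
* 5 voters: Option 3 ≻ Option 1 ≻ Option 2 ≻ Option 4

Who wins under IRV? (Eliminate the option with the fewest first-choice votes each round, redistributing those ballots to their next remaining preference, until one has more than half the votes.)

Round 1: Option 1 4, Option 2 17, Option 3 17, Option 4 0. Option 4 eliminated.
Round 2: Option 1 4, Option 2 17, Option 3 17. Option 1 eliminated.
Round 3: Option 2 21, Option 3 17. Option 2 has a majority (≥20).

Option 2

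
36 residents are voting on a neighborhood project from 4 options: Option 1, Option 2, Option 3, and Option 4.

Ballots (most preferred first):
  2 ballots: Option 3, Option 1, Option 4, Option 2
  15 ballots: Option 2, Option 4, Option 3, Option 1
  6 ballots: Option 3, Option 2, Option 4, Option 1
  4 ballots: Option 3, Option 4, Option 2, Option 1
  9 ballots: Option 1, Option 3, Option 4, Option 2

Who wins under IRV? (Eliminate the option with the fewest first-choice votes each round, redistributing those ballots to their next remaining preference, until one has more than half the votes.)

Round 1: Option 1 9, Option 2 15, Option 3 12, Option 4 0. Option 4 eliminated.
Round 2: Option 1 9, Option 2 15, Option 3 12. Option 1 eliminated.
Round 3: Option 2 15, Option 3 21. Option 3 has a majority (≥19).

Option 3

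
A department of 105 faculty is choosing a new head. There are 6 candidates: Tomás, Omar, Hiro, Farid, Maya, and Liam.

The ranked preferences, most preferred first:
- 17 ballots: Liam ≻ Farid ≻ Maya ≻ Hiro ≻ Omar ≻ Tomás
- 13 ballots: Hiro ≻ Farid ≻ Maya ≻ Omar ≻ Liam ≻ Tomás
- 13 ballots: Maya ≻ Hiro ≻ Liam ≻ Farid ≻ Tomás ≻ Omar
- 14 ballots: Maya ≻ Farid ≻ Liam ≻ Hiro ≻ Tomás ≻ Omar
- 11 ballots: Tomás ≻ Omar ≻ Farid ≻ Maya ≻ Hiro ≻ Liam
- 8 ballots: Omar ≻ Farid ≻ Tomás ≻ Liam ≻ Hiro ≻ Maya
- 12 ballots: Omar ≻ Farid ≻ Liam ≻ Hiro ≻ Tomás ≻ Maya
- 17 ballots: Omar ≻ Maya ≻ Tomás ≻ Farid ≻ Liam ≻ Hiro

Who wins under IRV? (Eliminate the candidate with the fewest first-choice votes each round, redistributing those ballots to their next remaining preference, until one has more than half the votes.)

Round 1: Tomás 11, Omar 37, Hiro 13, Farid 0, Maya 27, Liam 17. Farid eliminated.
Round 2: Tomás 11, Omar 37, Hiro 13, Maya 27, Liam 17. Tomás eliminated.
Round 3: Omar 48, Hiro 13, Maya 27, Liam 17. Hiro eliminated.
Round 4: Omar 48, Maya 40, Liam 17. Liam eliminated.
Round 5: Omar 48, Maya 57. Maya has a majority (≥53).

Maya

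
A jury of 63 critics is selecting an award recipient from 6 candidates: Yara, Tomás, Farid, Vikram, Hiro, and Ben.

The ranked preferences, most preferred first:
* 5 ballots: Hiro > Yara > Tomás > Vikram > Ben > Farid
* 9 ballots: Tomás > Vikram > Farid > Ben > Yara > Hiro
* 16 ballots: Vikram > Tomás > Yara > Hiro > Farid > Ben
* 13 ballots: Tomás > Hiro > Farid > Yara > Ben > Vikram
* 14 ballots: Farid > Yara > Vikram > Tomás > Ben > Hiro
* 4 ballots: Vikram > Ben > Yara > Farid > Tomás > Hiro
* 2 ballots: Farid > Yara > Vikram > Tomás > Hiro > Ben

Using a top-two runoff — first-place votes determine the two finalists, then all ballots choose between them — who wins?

Vikram

Round 1 first-place votes: Yara 0, Tomás 22, Farid 16, Vikram 20, Hiro 5, Ben 0. Tomás and Vikram advance.
Runoff: Tomás is ranked above Vikram on 27 ballots, Vikram above Tomás on 36.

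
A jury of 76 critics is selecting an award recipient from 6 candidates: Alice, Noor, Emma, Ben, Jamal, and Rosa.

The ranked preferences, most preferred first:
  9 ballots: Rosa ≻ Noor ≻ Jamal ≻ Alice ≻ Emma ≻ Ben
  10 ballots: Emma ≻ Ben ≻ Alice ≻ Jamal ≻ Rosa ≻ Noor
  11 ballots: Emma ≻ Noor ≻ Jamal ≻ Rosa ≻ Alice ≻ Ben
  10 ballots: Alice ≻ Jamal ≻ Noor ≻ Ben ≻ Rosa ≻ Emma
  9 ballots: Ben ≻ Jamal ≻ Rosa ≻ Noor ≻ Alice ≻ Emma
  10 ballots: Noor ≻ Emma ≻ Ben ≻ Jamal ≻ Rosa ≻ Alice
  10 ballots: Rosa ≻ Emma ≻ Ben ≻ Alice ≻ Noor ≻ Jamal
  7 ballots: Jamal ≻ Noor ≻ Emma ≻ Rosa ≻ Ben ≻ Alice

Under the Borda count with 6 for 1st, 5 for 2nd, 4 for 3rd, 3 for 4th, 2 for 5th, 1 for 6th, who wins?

Alice: 9×3 + 10×4 + 11×2 + 10×6 + 9×2 + 10×1 + 10×3 + 7×1 = 214
Noor: 9×5 + 10×1 + 11×5 + 10×4 + 9×3 + 10×6 + 10×2 + 7×5 = 292
Emma: 9×2 + 10×6 + 11×6 + 10×1 + 9×1 + 10×5 + 10×5 + 7×4 = 291
Ben: 9×1 + 10×5 + 11×1 + 10×3 + 9×6 + 10×4 + 10×4 + 7×2 = 248
Jamal: 9×4 + 10×3 + 11×4 + 10×5 + 9×5 + 10×3 + 10×1 + 7×6 = 287
Rosa: 9×6 + 10×2 + 11×3 + 10×2 + 9×4 + 10×2 + 10×6 + 7×3 = 264

Noor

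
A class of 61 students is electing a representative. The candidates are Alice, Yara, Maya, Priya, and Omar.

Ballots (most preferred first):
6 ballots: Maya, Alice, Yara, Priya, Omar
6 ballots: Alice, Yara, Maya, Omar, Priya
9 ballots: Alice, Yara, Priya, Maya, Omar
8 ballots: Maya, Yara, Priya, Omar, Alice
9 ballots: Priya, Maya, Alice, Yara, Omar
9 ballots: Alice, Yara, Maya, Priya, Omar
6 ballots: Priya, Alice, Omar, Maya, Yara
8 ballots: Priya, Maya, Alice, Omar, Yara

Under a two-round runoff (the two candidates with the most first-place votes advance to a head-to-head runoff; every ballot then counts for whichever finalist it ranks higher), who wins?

Priya

Round 1 first-place votes: Alice 24, Yara 0, Maya 14, Priya 23, Omar 0. Alice and Priya advance.
Runoff: Alice is ranked above Priya on 30 ballots, Priya above Alice on 31.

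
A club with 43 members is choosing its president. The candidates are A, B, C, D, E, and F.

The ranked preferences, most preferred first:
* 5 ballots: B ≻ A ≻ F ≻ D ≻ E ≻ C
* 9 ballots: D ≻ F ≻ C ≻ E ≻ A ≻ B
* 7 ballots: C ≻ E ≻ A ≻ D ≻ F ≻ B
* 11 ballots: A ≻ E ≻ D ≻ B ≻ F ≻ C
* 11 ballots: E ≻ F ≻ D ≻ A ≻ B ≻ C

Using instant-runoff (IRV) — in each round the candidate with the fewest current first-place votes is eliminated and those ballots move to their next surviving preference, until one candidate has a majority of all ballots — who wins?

E

Round 1: A 11, B 5, C 7, D 9, E 11, F 0. F eliminated.
Round 2: A 11, B 5, C 7, D 9, E 11. B eliminated.
Round 3: A 16, C 7, D 9, E 11. C eliminated.
Round 4: A 16, D 9, E 18. D eliminated.
Round 5: A 16, E 27. E has a majority (≥22).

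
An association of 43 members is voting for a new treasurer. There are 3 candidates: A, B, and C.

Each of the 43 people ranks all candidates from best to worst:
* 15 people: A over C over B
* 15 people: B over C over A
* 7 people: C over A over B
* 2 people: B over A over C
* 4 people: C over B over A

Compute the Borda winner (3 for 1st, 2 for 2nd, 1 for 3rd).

A: 15×3 + 15×1 + 7×2 + 2×2 + 4×1 = 82
B: 15×1 + 15×3 + 7×1 + 2×3 + 4×2 = 81
C: 15×2 + 15×2 + 7×3 + 2×1 + 4×3 = 95

C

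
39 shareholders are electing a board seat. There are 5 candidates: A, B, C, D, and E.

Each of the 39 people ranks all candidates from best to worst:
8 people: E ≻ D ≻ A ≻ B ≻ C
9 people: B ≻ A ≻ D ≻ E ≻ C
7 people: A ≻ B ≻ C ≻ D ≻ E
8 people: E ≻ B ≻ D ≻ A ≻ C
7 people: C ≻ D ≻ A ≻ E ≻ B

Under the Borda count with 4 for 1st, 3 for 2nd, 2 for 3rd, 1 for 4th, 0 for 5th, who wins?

A: 8×2 + 9×3 + 7×4 + 8×1 + 7×2 = 93
B: 8×1 + 9×4 + 7×3 + 8×3 + 7×0 = 89
C: 8×0 + 9×0 + 7×2 + 8×0 + 7×4 = 42
D: 8×3 + 9×2 + 7×1 + 8×2 + 7×3 = 86
E: 8×4 + 9×1 + 7×0 + 8×4 + 7×1 = 80

A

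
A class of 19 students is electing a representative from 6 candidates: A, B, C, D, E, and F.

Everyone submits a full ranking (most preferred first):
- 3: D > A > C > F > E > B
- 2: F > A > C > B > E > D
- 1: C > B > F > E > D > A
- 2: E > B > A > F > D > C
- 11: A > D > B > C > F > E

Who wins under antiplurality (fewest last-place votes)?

Last-place votes: A 1, B 3, C 2, D 2, E 11, F 0.

F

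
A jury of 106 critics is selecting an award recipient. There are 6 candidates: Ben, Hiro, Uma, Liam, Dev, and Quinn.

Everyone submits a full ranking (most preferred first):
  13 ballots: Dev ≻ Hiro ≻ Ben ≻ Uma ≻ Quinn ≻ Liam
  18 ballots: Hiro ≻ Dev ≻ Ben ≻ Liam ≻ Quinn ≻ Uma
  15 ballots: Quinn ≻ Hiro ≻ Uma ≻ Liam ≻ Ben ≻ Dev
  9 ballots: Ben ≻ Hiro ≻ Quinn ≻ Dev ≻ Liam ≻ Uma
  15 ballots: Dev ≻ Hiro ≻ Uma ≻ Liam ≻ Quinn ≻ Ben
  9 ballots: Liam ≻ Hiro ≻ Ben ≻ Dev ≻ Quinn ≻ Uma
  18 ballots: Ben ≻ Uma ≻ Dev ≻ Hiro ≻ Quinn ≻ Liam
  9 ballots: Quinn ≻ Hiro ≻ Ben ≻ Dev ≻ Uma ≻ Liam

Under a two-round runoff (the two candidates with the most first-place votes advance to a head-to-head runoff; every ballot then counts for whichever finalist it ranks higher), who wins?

Ben

Round 1 first-place votes: Ben 27, Hiro 18, Uma 0, Liam 9, Dev 28, Quinn 24. Dev and Ben advance.
Runoff: Dev is ranked above Ben on 46 ballots, Ben above Dev on 60.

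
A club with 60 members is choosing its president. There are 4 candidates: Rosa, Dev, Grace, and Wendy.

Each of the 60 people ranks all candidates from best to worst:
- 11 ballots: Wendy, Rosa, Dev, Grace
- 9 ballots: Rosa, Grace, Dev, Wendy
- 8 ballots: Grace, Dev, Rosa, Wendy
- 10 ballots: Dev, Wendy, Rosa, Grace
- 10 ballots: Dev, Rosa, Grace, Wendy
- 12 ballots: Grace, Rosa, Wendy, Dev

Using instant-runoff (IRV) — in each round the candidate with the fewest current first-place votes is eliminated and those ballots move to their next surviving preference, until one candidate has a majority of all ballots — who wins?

Round 1: Rosa 9, Dev 20, Grace 20, Wendy 11. Rosa eliminated.
Round 2: Dev 20, Grace 29, Wendy 11. Wendy eliminated.
Round 3: Dev 31, Grace 29. Dev has a majority (≥31).

Dev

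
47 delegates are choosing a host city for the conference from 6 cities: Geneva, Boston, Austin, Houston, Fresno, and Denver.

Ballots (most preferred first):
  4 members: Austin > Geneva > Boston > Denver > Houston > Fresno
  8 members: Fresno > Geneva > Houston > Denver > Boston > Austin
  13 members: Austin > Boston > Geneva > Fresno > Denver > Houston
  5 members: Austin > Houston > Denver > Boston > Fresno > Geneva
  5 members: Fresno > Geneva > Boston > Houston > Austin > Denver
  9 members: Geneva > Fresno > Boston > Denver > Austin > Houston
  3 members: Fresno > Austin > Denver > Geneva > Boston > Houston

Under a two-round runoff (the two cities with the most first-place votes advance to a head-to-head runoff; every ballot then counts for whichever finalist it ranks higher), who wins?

Round 1 first-place votes: Geneva 9, Boston 0, Austin 22, Houston 0, Fresno 16, Denver 0. Austin and Fresno advance.
Runoff: Austin is ranked above Fresno on 22 ballots, Fresno above Austin on 25.

Fresno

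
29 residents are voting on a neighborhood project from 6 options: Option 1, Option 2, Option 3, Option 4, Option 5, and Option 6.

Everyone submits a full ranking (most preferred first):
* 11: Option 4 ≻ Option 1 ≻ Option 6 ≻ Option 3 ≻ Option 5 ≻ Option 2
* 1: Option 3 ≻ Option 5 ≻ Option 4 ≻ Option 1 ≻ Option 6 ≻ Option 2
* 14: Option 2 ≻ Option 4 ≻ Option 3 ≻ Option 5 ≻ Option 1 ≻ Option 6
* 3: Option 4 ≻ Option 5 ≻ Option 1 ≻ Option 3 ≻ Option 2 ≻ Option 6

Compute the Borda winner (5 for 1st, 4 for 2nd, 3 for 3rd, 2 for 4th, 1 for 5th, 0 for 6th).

Option 1: 11×4 + 1×2 + 14×1 + 3×3 = 69
Option 2: 11×0 + 1×0 + 14×5 + 3×1 = 73
Option 3: 11×2 + 1×5 + 14×3 + 3×2 = 75
Option 4: 11×5 + 1×3 + 14×4 + 3×5 = 129
Option 5: 11×1 + 1×4 + 14×2 + 3×4 = 55
Option 6: 11×3 + 1×1 + 14×0 + 3×0 = 34

Option 4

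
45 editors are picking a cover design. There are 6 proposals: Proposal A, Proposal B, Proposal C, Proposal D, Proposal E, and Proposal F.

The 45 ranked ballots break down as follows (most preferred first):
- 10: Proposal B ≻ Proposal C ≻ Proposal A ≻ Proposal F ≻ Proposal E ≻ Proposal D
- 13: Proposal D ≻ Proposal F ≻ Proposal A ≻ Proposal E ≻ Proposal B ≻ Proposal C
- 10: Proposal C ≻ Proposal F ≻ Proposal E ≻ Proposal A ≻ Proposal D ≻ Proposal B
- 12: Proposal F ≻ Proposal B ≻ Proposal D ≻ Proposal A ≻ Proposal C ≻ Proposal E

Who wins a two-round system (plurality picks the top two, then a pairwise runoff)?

Round 1 first-place votes: Proposal A 0, Proposal B 10, Proposal C 10, Proposal D 13, Proposal E 0, Proposal F 12. Proposal D and Proposal F advance.
Runoff: Proposal D is ranked above Proposal F on 13 ballots, Proposal F above Proposal D on 32.

Proposal F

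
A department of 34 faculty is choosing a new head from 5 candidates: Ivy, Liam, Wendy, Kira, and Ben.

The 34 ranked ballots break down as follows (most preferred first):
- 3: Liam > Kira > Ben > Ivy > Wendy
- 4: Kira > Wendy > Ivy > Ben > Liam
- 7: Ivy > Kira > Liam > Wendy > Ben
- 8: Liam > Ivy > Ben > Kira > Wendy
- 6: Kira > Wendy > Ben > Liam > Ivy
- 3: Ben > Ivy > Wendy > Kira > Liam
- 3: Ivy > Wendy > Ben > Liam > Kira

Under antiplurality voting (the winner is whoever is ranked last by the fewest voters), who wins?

Last-place votes: Ivy 6, Liam 7, Wendy 11, Kira 3, Ben 7.

Kira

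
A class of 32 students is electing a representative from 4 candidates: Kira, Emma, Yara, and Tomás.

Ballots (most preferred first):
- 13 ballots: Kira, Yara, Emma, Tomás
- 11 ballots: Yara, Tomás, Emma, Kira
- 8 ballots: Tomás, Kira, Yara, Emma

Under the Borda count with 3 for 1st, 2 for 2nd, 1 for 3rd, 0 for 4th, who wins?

Yara

Kira: 13×3 + 11×0 + 8×2 = 55
Emma: 13×1 + 11×1 + 8×0 = 24
Yara: 13×2 + 11×3 + 8×1 = 67
Tomás: 13×0 + 11×2 + 8×3 = 46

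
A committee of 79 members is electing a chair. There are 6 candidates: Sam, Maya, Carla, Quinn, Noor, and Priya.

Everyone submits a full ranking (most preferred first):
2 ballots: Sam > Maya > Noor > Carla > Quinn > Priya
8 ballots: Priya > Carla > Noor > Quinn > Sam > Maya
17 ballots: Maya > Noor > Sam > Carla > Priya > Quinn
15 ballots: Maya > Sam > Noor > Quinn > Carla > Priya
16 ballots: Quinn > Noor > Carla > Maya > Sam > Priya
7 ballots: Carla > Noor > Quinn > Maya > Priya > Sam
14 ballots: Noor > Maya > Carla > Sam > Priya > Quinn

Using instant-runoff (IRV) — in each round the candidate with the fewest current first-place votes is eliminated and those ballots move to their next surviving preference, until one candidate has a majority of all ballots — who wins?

Round 1: Sam 2, Maya 32, Carla 7, Quinn 16, Noor 14, Priya 8. Sam eliminated.
Round 2: Maya 34, Carla 7, Quinn 16, Noor 14, Priya 8. Carla eliminated.
Round 3: Maya 34, Quinn 16, Noor 21, Priya 8. Priya eliminated.
Round 4: Maya 34, Quinn 16, Noor 29. Quinn eliminated.
Round 5: Maya 34, Noor 45. Noor has a majority (≥40).

Noor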